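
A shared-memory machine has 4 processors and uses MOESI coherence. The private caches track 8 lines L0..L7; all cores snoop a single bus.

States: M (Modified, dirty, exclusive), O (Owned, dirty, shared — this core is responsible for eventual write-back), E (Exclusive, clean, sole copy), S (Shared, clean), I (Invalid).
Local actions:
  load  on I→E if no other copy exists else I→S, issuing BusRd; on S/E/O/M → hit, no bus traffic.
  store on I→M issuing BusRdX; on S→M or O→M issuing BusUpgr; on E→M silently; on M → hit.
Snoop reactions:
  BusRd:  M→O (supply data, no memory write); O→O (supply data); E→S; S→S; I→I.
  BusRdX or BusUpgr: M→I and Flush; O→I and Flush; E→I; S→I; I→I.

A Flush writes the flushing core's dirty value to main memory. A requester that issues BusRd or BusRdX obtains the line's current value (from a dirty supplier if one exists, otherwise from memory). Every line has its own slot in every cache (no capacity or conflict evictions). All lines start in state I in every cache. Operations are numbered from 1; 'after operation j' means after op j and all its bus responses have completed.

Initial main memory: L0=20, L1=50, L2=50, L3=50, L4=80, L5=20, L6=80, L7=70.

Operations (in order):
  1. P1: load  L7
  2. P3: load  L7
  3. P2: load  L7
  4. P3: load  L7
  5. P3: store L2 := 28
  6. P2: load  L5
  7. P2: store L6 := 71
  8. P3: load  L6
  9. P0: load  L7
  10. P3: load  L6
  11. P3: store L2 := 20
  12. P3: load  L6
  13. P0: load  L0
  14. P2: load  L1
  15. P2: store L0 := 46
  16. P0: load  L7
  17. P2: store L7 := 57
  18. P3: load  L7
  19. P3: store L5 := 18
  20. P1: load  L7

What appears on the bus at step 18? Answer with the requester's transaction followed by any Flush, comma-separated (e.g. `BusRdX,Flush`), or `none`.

1. P1: load  L7  bus=[BusRd]  L7: P0=I P1=E P2=I P3=I  mem[L7]=70
2. P3: load  L7  bus=[BusRd]  L7: P0=I P1=S P2=I P3=S  mem[L7]=70
3. P2: load  L7  bus=[BusRd]  L7: P0=I P1=S P2=S P3=S  mem[L7]=70
4. P3: load  L7  bus=[-]  L7: P0=I P1=S P2=S P3=S  mem[L7]=70
5. P3: store L2 := 28  bus=[BusRdX]  L2: P0=I P1=I P2=I P3=M  mem[L2]=50
6. P2: load  L5  bus=[BusRd]  L5: P0=I P1=I P2=E P3=I  mem[L5]=20
7. P2: store L6 := 71  bus=[BusRdX]  L6: P0=I P1=I P2=M P3=I  mem[L6]=80
8. P3: load  L6  bus=[BusRd]  L6: P0=I P1=I P2=O P3=S  mem[L6]=80
9. P0: load  L7  bus=[BusRd]  L7: P0=S P1=S P2=S P3=S  mem[L7]=70
10. P3: load  L6  bus=[-]  L6: P0=I P1=I P2=O P3=S  mem[L6]=80
11. P3: store L2 := 20  bus=[-]  L2: P0=I P1=I P2=I P3=M  mem[L2]=50
12. P3: load  L6  bus=[-]  L6: P0=I P1=I P2=O P3=S  mem[L6]=80
13. P0: load  L0  bus=[BusRd]  L0: P0=E P1=I P2=I P3=I  mem[L0]=20
14. P2: load  L1  bus=[BusRd]  L1: P0=I P1=I P2=E P3=I  mem[L1]=50
15. P2: store L0 := 46  bus=[BusRdX]  L0: P0=I P1=I P2=M P3=I  mem[L0]=20
16. P0: load  L7  bus=[-]  L7: P0=S P1=S P2=S P3=S  mem[L7]=70
17. P2: store L7 := 57  bus=[BusUpgr]  L7: P0=I P1=I P2=M P3=I  mem[L7]=70
18. P3: load  L7  bus=[BusRd]  L7: P0=I P1=I P2=O P3=S  mem[L7]=70
19. P3: store L5 := 18  bus=[BusRdX]  L5: P0=I P1=I P2=I P3=M  mem[L5]=20
20. P1: load  L7  bus=[BusRd]  L7: P0=I P1=S P2=O P3=S  mem[L7]=70

bus = BusRd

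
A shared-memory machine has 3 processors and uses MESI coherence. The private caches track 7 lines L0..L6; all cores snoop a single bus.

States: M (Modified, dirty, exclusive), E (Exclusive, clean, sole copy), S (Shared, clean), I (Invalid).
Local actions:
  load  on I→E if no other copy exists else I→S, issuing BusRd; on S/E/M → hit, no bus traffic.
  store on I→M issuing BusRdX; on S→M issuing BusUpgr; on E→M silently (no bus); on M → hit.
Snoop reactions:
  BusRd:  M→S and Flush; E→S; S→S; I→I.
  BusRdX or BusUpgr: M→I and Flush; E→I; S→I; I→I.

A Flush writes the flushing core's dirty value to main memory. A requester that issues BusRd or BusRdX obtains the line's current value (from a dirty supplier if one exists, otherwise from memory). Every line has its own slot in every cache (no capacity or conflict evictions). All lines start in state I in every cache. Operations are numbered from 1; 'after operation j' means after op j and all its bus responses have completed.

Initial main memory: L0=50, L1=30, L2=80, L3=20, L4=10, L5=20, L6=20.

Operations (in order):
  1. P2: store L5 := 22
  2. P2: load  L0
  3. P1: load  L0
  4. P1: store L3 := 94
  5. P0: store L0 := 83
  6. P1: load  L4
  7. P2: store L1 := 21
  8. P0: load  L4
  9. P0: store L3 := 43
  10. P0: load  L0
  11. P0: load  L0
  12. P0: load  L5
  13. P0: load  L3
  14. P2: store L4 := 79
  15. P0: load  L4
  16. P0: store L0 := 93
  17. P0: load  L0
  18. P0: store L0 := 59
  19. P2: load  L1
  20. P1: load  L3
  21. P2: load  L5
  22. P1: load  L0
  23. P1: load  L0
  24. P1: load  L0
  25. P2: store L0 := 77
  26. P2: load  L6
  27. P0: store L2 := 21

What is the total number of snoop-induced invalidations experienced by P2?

1. P2: store L5 := 22  bus=[BusRdX]  L5: P0=I P1=I P2=M  mem[L5]=20
2. P2: load  L0  bus=[BusRd]  L0: P0=I P1=I P2=E  mem[L0]=50
3. P1: load  L0  bus=[BusRd]  L0: P0=I P1=S P2=S  mem[L0]=50
4. P1: store L3 := 94  bus=[BusRdX]  L3: P0=I P1=M P2=I  mem[L3]=20
5. P0: store L0 := 83  bus=[BusRdX]  L0: P0=M P1=I P2=I  mem[L0]=50
6. P1: load  L4  bus=[BusRd]  L4: P0=I P1=E P2=I  mem[L4]=10
7. P2: store L1 := 21  bus=[BusRdX]  L1: P0=I P1=I P2=M  mem[L1]=30
8. P0: load  L4  bus=[BusRd]  L4: P0=S P1=S P2=I  mem[L4]=10
9. P0: store L3 := 43  bus=[BusRdX,Flush]  L3: P0=M P1=I P2=I  mem[L3]=94
10. P0: load  L0  bus=[-]  L0: P0=M P1=I P2=I  mem[L0]=50
11. P0: load  L0  bus=[-]  L0: P0=M P1=I P2=I  mem[L0]=50
12. P0: load  L5  bus=[BusRd,Flush]  L5: P0=S P1=I P2=S  mem[L5]=22
13. P0: load  L3  bus=[-]  L3: P0=M P1=I P2=I  mem[L3]=94
14. P2: store L4 := 79  bus=[BusRdX]  L4: P0=I P1=I P2=M  mem[L4]=10
15. P0: load  L4  bus=[BusRd,Flush]  L4: P0=S P1=I P2=S  mem[L4]=79
16. P0: store L0 := 93  bus=[-]  L0: P0=M P1=I P2=I  mem[L0]=50
17. P0: load  L0  bus=[-]  L0: P0=M P1=I P2=I  mem[L0]=50
18. P0: store L0 := 59  bus=[-]  L0: P0=M P1=I P2=I  mem[L0]=50
19. P2: load  L1  bus=[-]  L1: P0=I P1=I P2=M  mem[L1]=30
20. P1: load  L3  bus=[BusRd,Flush]  L3: P0=S P1=S P2=I  mem[L3]=43
21. P2: load  L5  bus=[-]  L5: P0=S P1=I P2=S  mem[L5]=22
22. P1: load  L0  bus=[BusRd,Flush]  L0: P0=S P1=S P2=I  mem[L0]=59
23. P1: load  L0  bus=[-]  L0: P0=S P1=S P2=I  mem[L0]=59
24. P1: load  L0  bus=[-]  L0: P0=S P1=S P2=I  mem[L0]=59
25. P2: store L0 := 77  bus=[BusRdX]  L0: P0=I P1=I P2=M  mem[L0]=59
26. P2: load  L6  bus=[BusRd]  L6: P0=I P1=I P2=E  mem[L6]=20
27. P0: store L2 := 21  bus=[BusRdX]  L2: P0=M P1=I P2=I  mem[L2]=80

invalidations = 1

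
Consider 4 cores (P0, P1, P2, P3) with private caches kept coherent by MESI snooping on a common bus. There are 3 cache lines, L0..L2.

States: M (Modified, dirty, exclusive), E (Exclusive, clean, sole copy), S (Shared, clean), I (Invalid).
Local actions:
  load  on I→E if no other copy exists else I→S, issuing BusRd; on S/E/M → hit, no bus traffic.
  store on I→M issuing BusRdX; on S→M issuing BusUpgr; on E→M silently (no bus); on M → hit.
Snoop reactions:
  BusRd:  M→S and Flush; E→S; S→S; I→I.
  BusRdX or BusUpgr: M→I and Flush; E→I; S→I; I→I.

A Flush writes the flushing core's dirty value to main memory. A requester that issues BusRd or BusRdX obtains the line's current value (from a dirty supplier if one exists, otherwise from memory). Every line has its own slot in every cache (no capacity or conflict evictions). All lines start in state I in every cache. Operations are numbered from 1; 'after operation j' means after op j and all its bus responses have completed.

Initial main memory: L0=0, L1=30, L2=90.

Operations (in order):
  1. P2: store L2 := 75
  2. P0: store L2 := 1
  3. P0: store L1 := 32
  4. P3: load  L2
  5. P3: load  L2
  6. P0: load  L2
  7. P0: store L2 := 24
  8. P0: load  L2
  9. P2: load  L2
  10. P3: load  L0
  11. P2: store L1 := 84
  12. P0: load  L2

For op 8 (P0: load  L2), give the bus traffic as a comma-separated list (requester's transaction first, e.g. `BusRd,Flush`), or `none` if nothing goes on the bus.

  op1 P2: store L2 := 75 → I/I/M/I on L2; bus BusRdX; mem=90
  op2 P0: store L2 := 1 → M/I/I/I on L2; bus BusRdX Flush; mem=75
  op3 P0: store L1 := 32 → M/I/I/I on L1; bus BusRdX; mem=30
  op4 P3: load  L2 → S/I/I/S on L2; bus BusRd Flush; mem=1
  op5 P3: load  L2 → S/I/I/S on L2; bus (none); mem=1
  op6 P0: load  L2 → S/I/I/S on L2; bus (none); mem=1
  op7 P0: store L2 := 24 → M/I/I/I on L2; bus BusUpgr; mem=1
  op8 P0: load  L2 → M/I/I/I on L2; bus (none); mem=1
  op9 P2: load  L2 → S/I/S/I on L2; bus BusRd Flush; mem=24
  op10 P3: load  L0 → I/I/I/E on L0; bus BusRd; mem=0
  op11 P2: store L1 := 84 → I/I/M/I on L1; bus BusRdX Flush; mem=32
  op12 P0: load  L2 → S/I/S/I on L2; bus (none); mem=24

bus = none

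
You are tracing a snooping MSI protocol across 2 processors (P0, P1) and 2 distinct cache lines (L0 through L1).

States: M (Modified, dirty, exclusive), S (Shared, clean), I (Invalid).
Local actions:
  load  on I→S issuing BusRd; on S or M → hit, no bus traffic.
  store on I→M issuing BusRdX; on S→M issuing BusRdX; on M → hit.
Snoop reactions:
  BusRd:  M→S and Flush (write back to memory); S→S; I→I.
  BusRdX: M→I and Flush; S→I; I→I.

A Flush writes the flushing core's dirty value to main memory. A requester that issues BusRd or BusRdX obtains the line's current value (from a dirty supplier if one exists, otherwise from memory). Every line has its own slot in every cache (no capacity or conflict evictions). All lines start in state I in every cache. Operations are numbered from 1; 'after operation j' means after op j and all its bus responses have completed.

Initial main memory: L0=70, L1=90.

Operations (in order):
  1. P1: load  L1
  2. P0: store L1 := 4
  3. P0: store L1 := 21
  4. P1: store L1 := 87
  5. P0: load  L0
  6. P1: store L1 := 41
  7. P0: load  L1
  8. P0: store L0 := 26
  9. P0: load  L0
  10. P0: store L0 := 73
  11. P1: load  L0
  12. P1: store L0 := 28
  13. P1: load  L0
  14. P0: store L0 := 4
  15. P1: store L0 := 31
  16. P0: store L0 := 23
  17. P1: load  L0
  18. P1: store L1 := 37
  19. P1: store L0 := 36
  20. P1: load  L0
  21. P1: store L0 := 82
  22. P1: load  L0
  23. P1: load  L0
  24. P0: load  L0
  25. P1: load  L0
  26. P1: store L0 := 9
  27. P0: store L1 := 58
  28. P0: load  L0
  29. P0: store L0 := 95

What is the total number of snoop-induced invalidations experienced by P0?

1. P1: load  L1  bus=[BusRd]  L1: P0=I P1=S  mem[L1]=90
2. P0: store L1 := 4  bus=[BusRdX]  L1: P0=M P1=I  mem[L1]=90
3. P0: store L1 := 21  bus=[-]  L1: P0=M P1=I  mem[L1]=90
4. P1: store L1 := 87  bus=[BusRdX,Flush]  L1: P0=I P1=M  mem[L1]=21
5. P0: load  L0  bus=[BusRd]  L0: P0=S P1=I  mem[L0]=70
6. P1: store L1 := 41  bus=[-]  L1: P0=I P1=M  mem[L1]=21
7. P0: load  L1  bus=[BusRd,Flush]  L1: P0=S P1=S  mem[L1]=41
8. P0: store L0 := 26  bus=[BusRdX]  L0: P0=M P1=I  mem[L0]=70
9. P0: load  L0  bus=[-]  L0: P0=M P1=I  mem[L0]=70
10. P0: store L0 := 73  bus=[-]  L0: P0=M P1=I  mem[L0]=70
11. P1: load  L0  bus=[BusRd,Flush]  L0: P0=S P1=S  mem[L0]=73
12. P1: store L0 := 28  bus=[BusRdX]  L0: P0=I P1=M  mem[L0]=73
13. P1: load  L0  bus=[-]  L0: P0=I P1=M  mem[L0]=73
14. P0: store L0 := 4  bus=[BusRdX,Flush]  L0: P0=M P1=I  mem[L0]=28
15. P1: store L0 := 31  bus=[BusRdX,Flush]  L0: P0=I P1=M  mem[L0]=4
16. P0: store L0 := 23  bus=[BusRdX,Flush]  L0: P0=M P1=I  mem[L0]=31
17. P1: load  L0  bus=[BusRd,Flush]  L0: P0=S P1=S  mem[L0]=23
18. P1: store L1 := 37  bus=[BusRdX]  L1: P0=I P1=M  mem[L1]=41
19. P1: store L0 := 36  bus=[BusRdX]  L0: P0=I P1=M  mem[L0]=23
20. P1: load  L0  bus=[-]  L0: P0=I P1=M  mem[L0]=23
21. P1: store L0 := 82  bus=[-]  L0: P0=I P1=M  mem[L0]=23
22. P1: load  L0  bus=[-]  L0: P0=I P1=M  mem[L0]=23
23. P1: load  L0  bus=[-]  L0: P0=I P1=M  mem[L0]=23
24. P0: load  L0  bus=[BusRd,Flush]  L0: P0=S P1=S  mem[L0]=82
25. P1: load  L0  bus=[-]  L0: P0=S P1=S  mem[L0]=82
26. P1: store L0 := 9  bus=[BusRdX]  L0: P0=I P1=M  mem[L0]=82
27. P0: store L1 := 58  bus=[BusRdX,Flush]  L1: P0=M P1=I  mem[L1]=37
28. P0: load  L0  bus=[BusRd,Flush]  L0: P0=S P1=S  mem[L0]=9
29. P0: store L0 := 95  bus=[BusRdX]  L0: P0=M P1=I  mem[L0]=9

invalidations = 6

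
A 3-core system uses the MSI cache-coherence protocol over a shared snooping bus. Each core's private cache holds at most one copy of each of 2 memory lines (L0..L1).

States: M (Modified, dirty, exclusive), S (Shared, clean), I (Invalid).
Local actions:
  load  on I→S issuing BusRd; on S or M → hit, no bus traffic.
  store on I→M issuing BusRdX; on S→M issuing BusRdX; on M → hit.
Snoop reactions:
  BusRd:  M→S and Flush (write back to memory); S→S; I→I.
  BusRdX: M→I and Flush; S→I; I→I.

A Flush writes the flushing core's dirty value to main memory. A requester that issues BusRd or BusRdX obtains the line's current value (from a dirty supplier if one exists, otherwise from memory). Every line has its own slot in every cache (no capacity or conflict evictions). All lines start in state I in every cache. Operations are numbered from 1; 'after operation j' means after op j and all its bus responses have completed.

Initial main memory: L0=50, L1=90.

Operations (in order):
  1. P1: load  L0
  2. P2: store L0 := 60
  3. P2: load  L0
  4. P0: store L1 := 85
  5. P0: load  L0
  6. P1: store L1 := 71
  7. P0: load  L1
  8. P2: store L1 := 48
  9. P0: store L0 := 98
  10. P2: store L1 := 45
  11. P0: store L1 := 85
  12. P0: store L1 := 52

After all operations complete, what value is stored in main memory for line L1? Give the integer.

memory[L1] = 45

step 1: P1: load  L0  ⟶  ISI  (L0)  txn=BusRd  M[L0]=50
step 2: P2: store L0 := 60  ⟶  IIM  (L0)  txn=BusRdX  M[L0]=50
step 3: P2: load  L0  ⟶  IIM  (L0)  txn=∅  M[L0]=50
step 4: P0: store L1 := 85  ⟶  MII  (L1)  txn=BusRdX  M[L1]=90
step 5: P0: load  L0  ⟶  SIS  (L0)  txn=BusRd+Flush  M[L0]=60
step 6: P1: store L1 := 71  ⟶  IMI  (L1)  txn=BusRdX+Flush  M[L1]=85
step 7: P0: load  L1  ⟶  SSI  (L1)  txn=BusRd+Flush  M[L1]=71
step 8: P2: store L1 := 48  ⟶  IIM  (L1)  txn=BusRdX  M[L1]=71
step 9: P0: store L0 := 98  ⟶  MII  (L0)  txn=BusRdX  M[L0]=60
step 10: P2: store L1 := 45  ⟶  IIM  (L1)  txn=∅  M[L1]=71
step 11: P0: store L1 := 85  ⟶  MII  (L1)  txn=BusRdX+Flush  M[L1]=45
step 12: P0: store L1 := 52  ⟶  MII  (L1)  txn=∅  M[L1]=45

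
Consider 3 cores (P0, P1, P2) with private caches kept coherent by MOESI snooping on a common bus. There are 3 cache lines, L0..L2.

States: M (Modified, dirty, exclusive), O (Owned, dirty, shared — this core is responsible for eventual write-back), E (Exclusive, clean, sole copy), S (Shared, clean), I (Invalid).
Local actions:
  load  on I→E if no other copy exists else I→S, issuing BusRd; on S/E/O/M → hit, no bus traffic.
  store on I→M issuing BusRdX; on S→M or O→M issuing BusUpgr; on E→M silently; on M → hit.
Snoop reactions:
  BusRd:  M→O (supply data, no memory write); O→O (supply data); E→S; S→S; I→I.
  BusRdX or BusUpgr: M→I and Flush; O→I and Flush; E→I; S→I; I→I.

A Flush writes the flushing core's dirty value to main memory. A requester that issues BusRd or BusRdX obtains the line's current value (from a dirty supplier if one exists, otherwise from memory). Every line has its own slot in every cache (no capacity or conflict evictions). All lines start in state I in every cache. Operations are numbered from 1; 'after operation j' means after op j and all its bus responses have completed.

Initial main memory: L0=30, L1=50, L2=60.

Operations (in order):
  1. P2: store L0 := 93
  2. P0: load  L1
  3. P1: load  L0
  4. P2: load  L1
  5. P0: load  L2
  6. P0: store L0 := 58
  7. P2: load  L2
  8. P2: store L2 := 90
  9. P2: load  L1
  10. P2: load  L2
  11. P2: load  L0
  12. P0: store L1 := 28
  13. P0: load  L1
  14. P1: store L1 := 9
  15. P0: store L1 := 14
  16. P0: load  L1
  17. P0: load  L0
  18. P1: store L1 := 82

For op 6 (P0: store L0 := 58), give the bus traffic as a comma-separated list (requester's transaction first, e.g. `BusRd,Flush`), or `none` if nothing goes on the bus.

bus = BusRdX,Flush

step 1: P2: store L0 := 93  ⟶  IIM  (L0)  txn=BusRdX  M[L0]=30
step 2: P0: load  L1  ⟶  EII  (L1)  txn=BusRd  M[L1]=50
step 3: P1: load  L0  ⟶  ISO  (L0)  txn=BusRd  M[L0]=30
step 4: P2: load  L1  ⟶  SIS  (L1)  txn=BusRd  M[L1]=50
step 5: P0: load  L2  ⟶  EII  (L2)  txn=BusRd  M[L2]=60
step 6: P0: store L0 := 58  ⟶  MII  (L0)  txn=BusRdX+Flush  M[L0]=93
step 7: P2: load  L2  ⟶  SIS  (L2)  txn=BusRd  M[L2]=60
step 8: P2: store L2 := 90  ⟶  IIM  (L2)  txn=BusUpgr  M[L2]=60
step 9: P2: load  L1  ⟶  SIS  (L1)  txn=∅  M[L1]=50
step 10: P2: load  L2  ⟶  IIM  (L2)  txn=∅  M[L2]=60
step 11: P2: load  L0  ⟶  OIS  (L0)  txn=BusRd  M[L0]=93
step 12: P0: store L1 := 28  ⟶  MII  (L1)  txn=BusUpgr  M[L1]=50
step 13: P0: load  L1  ⟶  MII  (L1)  txn=∅  M[L1]=50
step 14: P1: store L1 := 9  ⟶  IMI  (L1)  txn=BusRdX+Flush  M[L1]=28
step 15: P0: store L1 := 14  ⟶  MII  (L1)  txn=BusRdX+Flush  M[L1]=9
step 16: P0: load  L1  ⟶  MII  (L1)  txn=∅  M[L1]=9
step 17: P0: load  L0  ⟶  OIS  (L0)  txn=∅  M[L0]=93
step 18: P1: store L1 := 82  ⟶  IMI  (L1)  txn=BusRdX+Flush  M[L1]=14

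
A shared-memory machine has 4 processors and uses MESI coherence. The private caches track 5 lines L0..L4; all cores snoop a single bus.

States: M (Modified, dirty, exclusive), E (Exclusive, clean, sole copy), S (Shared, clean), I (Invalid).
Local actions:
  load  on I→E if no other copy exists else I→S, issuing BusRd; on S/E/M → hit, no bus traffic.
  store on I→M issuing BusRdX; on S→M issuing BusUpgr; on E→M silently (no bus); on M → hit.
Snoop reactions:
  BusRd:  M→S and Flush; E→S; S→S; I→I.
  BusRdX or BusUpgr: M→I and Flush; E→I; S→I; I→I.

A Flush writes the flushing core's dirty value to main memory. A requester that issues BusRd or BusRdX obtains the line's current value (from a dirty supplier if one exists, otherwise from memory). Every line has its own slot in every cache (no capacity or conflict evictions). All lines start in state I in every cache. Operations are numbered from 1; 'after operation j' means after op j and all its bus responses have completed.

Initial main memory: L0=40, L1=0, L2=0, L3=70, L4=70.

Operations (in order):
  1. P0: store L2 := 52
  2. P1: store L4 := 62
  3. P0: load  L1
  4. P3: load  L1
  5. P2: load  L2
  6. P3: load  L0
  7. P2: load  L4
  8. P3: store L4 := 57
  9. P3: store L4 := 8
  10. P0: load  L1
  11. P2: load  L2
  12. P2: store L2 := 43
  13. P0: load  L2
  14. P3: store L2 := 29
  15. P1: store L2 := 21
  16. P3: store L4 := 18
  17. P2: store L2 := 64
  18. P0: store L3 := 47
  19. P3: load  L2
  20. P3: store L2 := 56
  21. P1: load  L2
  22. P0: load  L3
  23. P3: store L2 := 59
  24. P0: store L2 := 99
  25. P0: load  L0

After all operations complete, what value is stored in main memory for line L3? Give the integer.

memory[L3] = 70

  op1 P0: store L2 := 52 → M/I/I/I on L2; bus BusRdX; mem=0
  op2 P1: store L4 := 62 → I/M/I/I on L4; bus BusRdX; mem=70
  op3 P0: load  L1 → E/I/I/I on L1; bus BusRd; mem=0
  op4 P3: load  L1 → S/I/I/S on L1; bus BusRd; mem=0
  op5 P2: load  L2 → S/I/S/I on L2; bus BusRd Flush; mem=52
  op6 P3: load  L0 → I/I/I/E on L0; bus BusRd; mem=40
  op7 P2: load  L4 → I/S/S/I on L4; bus BusRd Flush; mem=62
  op8 P3: store L4 := 57 → I/I/I/M on L4; bus BusRdX; mem=62
  op9 P3: store L4 := 8 → I/I/I/M on L4; bus (none); mem=62
  op10 P0: load  L1 → S/I/I/S on L1; bus (none); mem=0
  op11 P2: load  L2 → S/I/S/I on L2; bus (none); mem=52
  op12 P2: store L2 := 43 → I/I/M/I on L2; bus BusUpgr; mem=52
  op13 P0: load  L2 → S/I/S/I on L2; bus BusRd Flush; mem=43
  op14 P3: store L2 := 29 → I/I/I/M on L2; bus BusRdX; mem=43
  op15 P1: store L2 := 21 → I/M/I/I on L2; bus BusRdX Flush; mem=29
  op16 P3: store L4 := 18 → I/I/I/M on L4; bus (none); mem=62
  op17 P2: store L2 := 64 → I/I/M/I on L2; bus BusRdX Flush; mem=21
  op18 P0: store L3 := 47 → M/I/I/I on L3; bus BusRdX; mem=70
  op19 P3: load  L2 → I/I/S/S on L2; bus BusRd Flush; mem=64
  op20 P3: store L2 := 56 → I/I/I/M on L2; bus BusUpgr; mem=64
  op21 P1: load  L2 → I/S/I/S on L2; bus BusRd Flush; mem=56
  op22 P0: load  L3 → M/I/I/I on L3; bus (none); mem=70
  op23 P3: store L2 := 59 → I/I/I/M on L2; bus BusUpgr; mem=56
  op24 P0: store L2 := 99 → M/I/I/I on L2; bus BusRdX Flush; mem=59
  op25 P0: load  L0 → S/I/I/S on L0; bus BusRd; mem=40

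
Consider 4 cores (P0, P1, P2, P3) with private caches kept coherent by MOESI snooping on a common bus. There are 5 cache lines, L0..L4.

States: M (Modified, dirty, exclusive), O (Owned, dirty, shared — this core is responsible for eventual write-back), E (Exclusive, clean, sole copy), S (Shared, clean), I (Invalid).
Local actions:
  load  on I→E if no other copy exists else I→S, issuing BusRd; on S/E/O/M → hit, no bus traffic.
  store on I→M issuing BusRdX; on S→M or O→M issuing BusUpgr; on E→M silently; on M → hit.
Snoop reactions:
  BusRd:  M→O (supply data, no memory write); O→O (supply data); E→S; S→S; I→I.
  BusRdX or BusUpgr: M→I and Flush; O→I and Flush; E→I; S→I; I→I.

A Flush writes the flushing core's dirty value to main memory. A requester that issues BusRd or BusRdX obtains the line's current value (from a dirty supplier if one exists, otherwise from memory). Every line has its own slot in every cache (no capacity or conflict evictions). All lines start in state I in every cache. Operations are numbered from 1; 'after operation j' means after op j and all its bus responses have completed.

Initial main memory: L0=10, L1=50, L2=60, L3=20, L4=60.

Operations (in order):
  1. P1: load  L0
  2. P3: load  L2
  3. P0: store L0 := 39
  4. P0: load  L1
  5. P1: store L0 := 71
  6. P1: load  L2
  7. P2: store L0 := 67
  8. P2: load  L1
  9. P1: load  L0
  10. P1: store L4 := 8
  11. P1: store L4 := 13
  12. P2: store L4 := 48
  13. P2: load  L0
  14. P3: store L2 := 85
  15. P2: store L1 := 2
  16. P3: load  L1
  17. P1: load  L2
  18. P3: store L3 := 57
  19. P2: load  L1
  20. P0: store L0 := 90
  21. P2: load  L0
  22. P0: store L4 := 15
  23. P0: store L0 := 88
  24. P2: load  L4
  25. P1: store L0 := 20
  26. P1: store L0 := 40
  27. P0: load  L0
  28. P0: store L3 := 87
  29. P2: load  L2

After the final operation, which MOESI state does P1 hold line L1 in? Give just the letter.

state = I

  op1 P1: load  L0 → I/E/I/I on L0; bus BusRd; mem=10
  op2 P3: load  L2 → I/I/I/E on L2; bus BusRd; mem=60
  op3 P0: store L0 := 39 → M/I/I/I on L0; bus BusRdX; mem=10
  op4 P0: load  L1 → E/I/I/I on L1; bus BusRd; mem=50
  op5 P1: store L0 := 71 → I/M/I/I on L0; bus BusRdX Flush; mem=39
  op6 P1: load  L2 → I/S/I/S on L2; bus BusRd; mem=60
  op7 P2: store L0 := 67 → I/I/M/I on L0; bus BusRdX Flush; mem=71
  op8 P2: load  L1 → S/I/S/I on L1; bus BusRd; mem=50
  op9 P1: load  L0 → I/S/O/I on L0; bus BusRd; mem=71
  op10 P1: store L4 := 8 → I/M/I/I on L4; bus BusRdX; mem=60
  op11 P1: store L4 := 13 → I/M/I/I on L4; bus (none); mem=60
  op12 P2: store L4 := 48 → I/I/M/I on L4; bus BusRdX Flush; mem=13
  op13 P2: load  L0 → I/S/O/I on L0; bus (none); mem=71
  op14 P3: store L2 := 85 → I/I/I/M on L2; bus BusUpgr; mem=60
  op15 P2: store L1 := 2 → I/I/M/I on L1; bus BusUpgr; mem=50
  op16 P3: load  L1 → I/I/O/S on L1; bus BusRd; mem=50
  op17 P1: load  L2 → I/S/I/O on L2; bus BusRd; mem=60
  op18 P3: store L3 := 57 → I/I/I/M on L3; bus BusRdX; mem=20
  op19 P2: load  L1 → I/I/O/S on L1; bus (none); mem=50
  op20 P0: store L0 := 90 → M/I/I/I on L0; bus BusRdX Flush; mem=67
  op21 P2: load  L0 → O/I/S/I on L0; bus BusRd; mem=67
  op22 P0: store L4 := 15 → M/I/I/I on L4; bus BusRdX Flush; mem=48
  op23 P0: store L0 := 88 → M/I/I/I on L0; bus BusUpgr; mem=67
  op24 P2: load  L4 → O/I/S/I on L4; bus BusRd; mem=48
  op25 P1: store L0 := 20 → I/M/I/I on L0; bus BusRdX Flush; mem=88
  op26 P1: store L0 := 40 → I/M/I/I on L0; bus (none); mem=88
  op27 P0: load  L0 → S/O/I/I on L0; bus BusRd; mem=88
  op28 P0: store L3 := 87 → M/I/I/I on L3; bus BusRdX Flush; mem=57
  op29 P2: load  L2 → I/S/S/O on L2; bus BusRd; mem=60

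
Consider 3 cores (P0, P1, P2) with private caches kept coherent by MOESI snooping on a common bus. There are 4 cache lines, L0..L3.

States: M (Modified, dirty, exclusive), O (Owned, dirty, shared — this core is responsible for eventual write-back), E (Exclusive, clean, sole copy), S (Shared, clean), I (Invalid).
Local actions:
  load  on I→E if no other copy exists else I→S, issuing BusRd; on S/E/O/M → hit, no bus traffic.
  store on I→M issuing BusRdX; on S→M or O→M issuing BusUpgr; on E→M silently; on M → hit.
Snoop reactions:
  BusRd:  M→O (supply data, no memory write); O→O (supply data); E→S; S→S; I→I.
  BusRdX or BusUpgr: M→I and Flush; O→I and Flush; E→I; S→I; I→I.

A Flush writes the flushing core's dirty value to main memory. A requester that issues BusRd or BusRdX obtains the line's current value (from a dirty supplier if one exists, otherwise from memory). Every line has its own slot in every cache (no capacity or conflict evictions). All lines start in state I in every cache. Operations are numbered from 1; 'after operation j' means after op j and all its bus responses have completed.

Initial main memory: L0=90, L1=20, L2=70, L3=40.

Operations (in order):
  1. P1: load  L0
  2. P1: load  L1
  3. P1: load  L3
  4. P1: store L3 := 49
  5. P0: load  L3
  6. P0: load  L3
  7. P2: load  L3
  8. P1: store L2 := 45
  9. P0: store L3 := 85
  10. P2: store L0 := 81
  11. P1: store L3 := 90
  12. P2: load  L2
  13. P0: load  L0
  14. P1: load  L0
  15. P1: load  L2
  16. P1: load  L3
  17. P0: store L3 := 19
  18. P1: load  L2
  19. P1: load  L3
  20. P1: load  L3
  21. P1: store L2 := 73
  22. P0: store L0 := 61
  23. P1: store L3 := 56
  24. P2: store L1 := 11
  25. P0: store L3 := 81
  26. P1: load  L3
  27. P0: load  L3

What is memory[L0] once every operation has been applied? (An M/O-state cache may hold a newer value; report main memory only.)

1. P1: load  L0  bus=[BusRd]  L0: P0=I P1=E P2=I  mem[L0]=90
2. P1: load  L1  bus=[BusRd]  L1: P0=I P1=E P2=I  mem[L1]=20
3. P1: load  L3  bus=[BusRd]  L3: P0=I P1=E P2=I  mem[L3]=40
4. P1: store L3 := 49  bus=[-]  L3: P0=I P1=M P2=I  mem[L3]=40
5. P0: load  L3  bus=[BusRd]  L3: P0=S P1=O P2=I  mem[L3]=40
6. P0: load  L3  bus=[-]  L3: P0=S P1=O P2=I  mem[L3]=40
7. P2: load  L3  bus=[BusRd]  L3: P0=S P1=O P2=S  mem[L3]=40
8. P1: store L2 := 45  bus=[BusRdX]  L2: P0=I P1=M P2=I  mem[L2]=70
9. P0: store L3 := 85  bus=[BusUpgr,Flush]  L3: P0=M P1=I P2=I  mem[L3]=49
10. P2: store L0 := 81  bus=[BusRdX]  L0: P0=I P1=I P2=M  mem[L0]=90
11. P1: store L3 := 90  bus=[BusRdX,Flush]  L3: P0=I P1=M P2=I  mem[L3]=85
12. P2: load  L2  bus=[BusRd]  L2: P0=I P1=O P2=S  mem[L2]=70
13. P0: load  L0  bus=[BusRd]  L0: P0=S P1=I P2=O  mem[L0]=90
14. P1: load  L0  bus=[BusRd]  L0: P0=S P1=S P2=O  mem[L0]=90
15. P1: load  L2  bus=[-]  L2: P0=I P1=O P2=S  mem[L2]=70
16. P1: load  L3  bus=[-]  L3: P0=I P1=M P2=I  mem[L3]=85
17. P0: store L3 := 19  bus=[BusRdX,Flush]  L3: P0=M P1=I P2=I  mem[L3]=90
18. P1: load  L2  bus=[-]  L2: P0=I P1=O P2=S  mem[L2]=70
19. P1: load  L3  bus=[BusRd]  L3: P0=O P1=S P2=I  mem[L3]=90
20. P1: load  L3  bus=[-]  L3: P0=O P1=S P2=I  mem[L3]=90
21. P1: store L2 := 73  bus=[BusUpgr]  L2: P0=I P1=M P2=I  mem[L2]=70
22. P0: store L0 := 61  bus=[BusUpgr,Flush]  L0: P0=M P1=I P2=I  mem[L0]=81
23. P1: store L3 := 56  bus=[BusUpgr,Flush]  L3: P0=I P1=M P2=I  mem[L3]=19
24. P2: store L1 := 11  bus=[BusRdX]  L1: P0=I P1=I P2=M  mem[L1]=20
25. P0: store L3 := 81  bus=[BusRdX,Flush]  L3: P0=M P1=I P2=I  mem[L3]=56
26. P1: load  L3  bus=[BusRd]  L3: P0=O P1=S P2=I  mem[L3]=56
27. P0: load  L3  bus=[-]  L3: P0=O P1=S P2=I  mem[L3]=56

memory[L0] = 81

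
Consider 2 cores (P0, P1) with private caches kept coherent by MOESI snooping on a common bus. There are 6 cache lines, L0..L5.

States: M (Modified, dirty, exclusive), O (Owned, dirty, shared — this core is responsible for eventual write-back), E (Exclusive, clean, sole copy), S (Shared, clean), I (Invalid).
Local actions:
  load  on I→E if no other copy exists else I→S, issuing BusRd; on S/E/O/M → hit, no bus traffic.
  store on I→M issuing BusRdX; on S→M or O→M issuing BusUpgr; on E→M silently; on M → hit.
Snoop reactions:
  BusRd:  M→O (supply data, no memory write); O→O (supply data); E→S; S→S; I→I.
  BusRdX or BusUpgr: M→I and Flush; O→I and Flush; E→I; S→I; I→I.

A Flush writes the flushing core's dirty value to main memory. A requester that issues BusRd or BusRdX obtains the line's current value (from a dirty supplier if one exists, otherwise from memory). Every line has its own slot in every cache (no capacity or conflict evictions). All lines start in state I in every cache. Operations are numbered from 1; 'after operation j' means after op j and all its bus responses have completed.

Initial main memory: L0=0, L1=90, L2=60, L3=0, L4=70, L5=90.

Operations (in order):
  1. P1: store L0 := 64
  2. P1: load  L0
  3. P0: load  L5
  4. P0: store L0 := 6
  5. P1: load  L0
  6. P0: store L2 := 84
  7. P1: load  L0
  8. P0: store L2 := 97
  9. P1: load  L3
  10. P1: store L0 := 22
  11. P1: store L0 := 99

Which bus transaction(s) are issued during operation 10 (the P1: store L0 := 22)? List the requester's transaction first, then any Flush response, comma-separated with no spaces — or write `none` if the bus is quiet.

bus = BusUpgr,Flush

1. P1: store L0 := 64  bus=[BusRdX]  L0: P0=I P1=M  mem[L0]=0
2. P1: load  L0  bus=[-]  L0: P0=I P1=M  mem[L0]=0
3. P0: load  L5  bus=[BusRd]  L5: P0=E P1=I  mem[L5]=90
4. P0: store L0 := 6  bus=[BusRdX,Flush]  L0: P0=M P1=I  mem[L0]=64
5. P1: load  L0  bus=[BusRd]  L0: P0=O P1=S  mem[L0]=64
6. P0: store L2 := 84  bus=[BusRdX]  L2: P0=M P1=I  mem[L2]=60
7. P1: load  L0  bus=[-]  L0: P0=O P1=S  mem[L0]=64
8. P0: store L2 := 97  bus=[-]  L2: P0=M P1=I  mem[L2]=60
9. P1: load  L3  bus=[BusRd]  L3: P0=I P1=E  mem[L3]=0
10. P1: store L0 := 22  bus=[BusUpgr,Flush]  L0: P0=I P1=M  mem[L0]=6
11. P1: store L0 := 99  bus=[-]  L0: P0=I P1=M  mem[L0]=6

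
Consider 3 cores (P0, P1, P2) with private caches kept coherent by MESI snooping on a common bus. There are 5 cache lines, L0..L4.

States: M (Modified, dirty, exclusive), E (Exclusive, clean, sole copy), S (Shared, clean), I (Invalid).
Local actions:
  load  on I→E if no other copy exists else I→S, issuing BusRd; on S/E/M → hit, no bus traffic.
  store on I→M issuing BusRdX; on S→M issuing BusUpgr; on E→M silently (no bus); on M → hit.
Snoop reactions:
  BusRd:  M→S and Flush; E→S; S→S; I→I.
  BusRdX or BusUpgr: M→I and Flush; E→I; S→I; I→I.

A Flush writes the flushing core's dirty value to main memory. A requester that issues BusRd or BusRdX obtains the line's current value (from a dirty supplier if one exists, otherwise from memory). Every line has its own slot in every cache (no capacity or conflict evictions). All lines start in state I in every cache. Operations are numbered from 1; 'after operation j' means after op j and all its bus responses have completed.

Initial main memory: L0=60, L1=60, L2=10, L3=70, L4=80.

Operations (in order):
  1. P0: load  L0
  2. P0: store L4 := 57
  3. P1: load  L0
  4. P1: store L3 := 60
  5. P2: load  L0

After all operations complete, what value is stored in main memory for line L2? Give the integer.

memory[L2] = 10

1. P0: load  L0  bus=[BusRd]  L0: P0=E P1=I P2=I  mem[L0]=60
2. P0: store L4 := 57  bus=[BusRdX]  L4: P0=M P1=I P2=I  mem[L4]=80
3. P1: load  L0  bus=[BusRd]  L0: P0=S P1=S P2=I  mem[L0]=60
4. P1: store L3 := 60  bus=[BusRdX]  L3: P0=I P1=M P2=I  mem[L3]=70
5. P2: load  L0  bus=[BusRd]  L0: P0=S P1=S P2=S  mem[L0]=60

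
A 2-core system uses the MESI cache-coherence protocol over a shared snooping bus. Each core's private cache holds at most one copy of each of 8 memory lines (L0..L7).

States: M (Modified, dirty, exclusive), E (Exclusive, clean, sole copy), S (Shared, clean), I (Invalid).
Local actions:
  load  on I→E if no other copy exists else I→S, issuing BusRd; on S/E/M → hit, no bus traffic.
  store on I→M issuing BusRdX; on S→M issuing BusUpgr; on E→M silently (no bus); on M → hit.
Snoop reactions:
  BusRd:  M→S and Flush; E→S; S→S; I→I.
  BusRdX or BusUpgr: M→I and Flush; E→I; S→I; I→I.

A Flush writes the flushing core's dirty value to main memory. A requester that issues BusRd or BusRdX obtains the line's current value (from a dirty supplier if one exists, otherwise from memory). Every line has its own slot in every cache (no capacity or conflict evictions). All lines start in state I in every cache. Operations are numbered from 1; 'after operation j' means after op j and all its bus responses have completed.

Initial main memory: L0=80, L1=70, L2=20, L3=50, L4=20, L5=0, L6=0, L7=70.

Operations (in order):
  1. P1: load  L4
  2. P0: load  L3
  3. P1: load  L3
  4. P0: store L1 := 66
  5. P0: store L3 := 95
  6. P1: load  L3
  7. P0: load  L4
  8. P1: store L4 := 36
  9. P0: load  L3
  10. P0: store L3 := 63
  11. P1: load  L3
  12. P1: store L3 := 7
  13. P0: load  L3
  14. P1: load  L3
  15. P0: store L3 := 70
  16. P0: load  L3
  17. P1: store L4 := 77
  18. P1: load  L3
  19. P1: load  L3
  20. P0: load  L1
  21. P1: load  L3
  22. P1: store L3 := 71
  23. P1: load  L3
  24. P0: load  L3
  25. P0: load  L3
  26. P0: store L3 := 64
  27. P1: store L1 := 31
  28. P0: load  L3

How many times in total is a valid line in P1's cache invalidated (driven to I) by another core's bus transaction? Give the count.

invalidations = 4

[1] P1: load  L4 | P0:I, P1:E(20) | bus: BusRd
[2] P0: load  L3 | P0:E(50), P1:I | bus: BusRd
[3] P1: load  L3 | P0:S(50), P1:S(50) | bus: BusRd
[4] P0: store L1 := 66 | P0:M(66), P1:I | bus: BusRdX
[5] P0: store L3 := 95 | P0:M(95), P1:I | bus: BusUpgr
[6] P1: load  L3 | P0:S(95), P1:S(95) | bus: BusRd,Flush
[7] P0: load  L4 | P0:S(20), P1:S(20) | bus: BusRd
[8] P1: store L4 := 36 | P0:I, P1:M(36) | bus: BusUpgr
[9] P0: load  L3 | P0:S(95), P1:S(95) | bus: none
[10] P0: store L3 := 63 | P0:M(63), P1:I | bus: BusUpgr
[11] P1: load  L3 | P0:S(63), P1:S(63) | bus: BusRd,Flush
[12] P1: store L3 := 7 | P0:I, P1:M(7) | bus: BusUpgr
[13] P0: load  L3 | P0:S(7), P1:S(7) | bus: BusRd,Flush
[14] P1: load  L3 | P0:S(7), P1:S(7) | bus: none
[15] P0: store L3 := 70 | P0:M(70), P1:I | bus: BusUpgr
[16] P0: load  L3 | P0:M(70), P1:I | bus: none
[17] P1: store L4 := 77 | P0:I, P1:M(77) | bus: none
[18] P1: load  L3 | P0:S(70), P1:S(70) | bus: BusRd,Flush
[19] P1: load  L3 | P0:S(70), P1:S(70) | bus: none
[20] P0: load  L1 | P0:M(66), P1:I | bus: none
[21] P1: load  L3 | P0:S(70), P1:S(70) | bus: none
[22] P1: store L3 := 71 | P0:I, P1:M(71) | bus: BusUpgr
[23] P1: load  L3 | P0:I, P1:M(71) | bus: none
[24] P0: load  L3 | P0:S(71), P1:S(71) | bus: BusRd,Flush
[25] P0: load  L3 | P0:S(71), P1:S(71) | bus: none
[26] P0: store L3 := 64 | P0:M(64), P1:I | bus: BusUpgr
[27] P1: store L1 := 31 | P0:I, P1:M(31) | bus: BusRdX,Flush
[28] P0: load  L3 | P0:M(64), P1:I | bus: none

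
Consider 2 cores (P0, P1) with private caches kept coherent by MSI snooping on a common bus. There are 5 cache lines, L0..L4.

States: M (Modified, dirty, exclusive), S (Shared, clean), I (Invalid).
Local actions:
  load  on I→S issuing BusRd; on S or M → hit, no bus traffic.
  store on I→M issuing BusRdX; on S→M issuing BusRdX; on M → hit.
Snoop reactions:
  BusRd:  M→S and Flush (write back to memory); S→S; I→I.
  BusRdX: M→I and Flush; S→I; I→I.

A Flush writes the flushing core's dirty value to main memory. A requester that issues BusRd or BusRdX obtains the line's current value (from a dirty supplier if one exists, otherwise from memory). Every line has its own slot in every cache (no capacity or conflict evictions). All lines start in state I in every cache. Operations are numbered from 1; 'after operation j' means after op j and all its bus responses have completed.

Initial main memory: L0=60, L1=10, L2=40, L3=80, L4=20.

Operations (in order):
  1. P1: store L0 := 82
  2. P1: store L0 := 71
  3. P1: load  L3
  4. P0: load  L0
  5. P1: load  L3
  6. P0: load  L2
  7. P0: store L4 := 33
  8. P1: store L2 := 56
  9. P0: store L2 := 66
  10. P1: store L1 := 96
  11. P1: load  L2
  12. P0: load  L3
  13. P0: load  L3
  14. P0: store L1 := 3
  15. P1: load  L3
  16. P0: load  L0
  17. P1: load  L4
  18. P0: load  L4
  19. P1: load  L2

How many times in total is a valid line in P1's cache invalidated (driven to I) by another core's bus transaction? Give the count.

[1] P1: store L0 := 82 | P0:I, P1:M(82) | bus: BusRdX
[2] P1: store L0 := 71 | P0:I, P1:M(71) | bus: none
[3] P1: load  L3 | P0:I, P1:S(80) | bus: BusRd
[4] P0: load  L0 | P0:S(71), P1:S(71) | bus: BusRd,Flush
[5] P1: load  L3 | P0:I, P1:S(80) | bus: none
[6] P0: load  L2 | P0:S(40), P1:I | bus: BusRd
[7] P0: store L4 := 33 | P0:M(33), P1:I | bus: BusRdX
[8] P1: store L2 := 56 | P0:I, P1:M(56) | bus: BusRdX
[9] P0: store L2 := 66 | P0:M(66), P1:I | bus: BusRdX,Flush
[10] P1: store L1 := 96 | P0:I, P1:M(96) | bus: BusRdX
[11] P1: load  L2 | P0:S(66), P1:S(66) | bus: BusRd,Flush
[12] P0: load  L3 | P0:S(80), P1:S(80) | bus: BusRd
[13] P0: load  L3 | P0:S(80), P1:S(80) | bus: none
[14] P0: store L1 := 3 | P0:M(3), P1:I | bus: BusRdX,Flush
[15] P1: load  L3 | P0:S(80), P1:S(80) | bus: none
[16] P0: load  L0 | P0:S(71), P1:S(71) | bus: none
[17] P1: load  L4 | P0:S(33), P1:S(33) | bus: BusRd,Flush
[18] P0: load  L4 | P0:S(33), P1:S(33) | bus: none
[19] P1: load  L2 | P0:S(66), P1:S(66) | bus: none

invalidations = 2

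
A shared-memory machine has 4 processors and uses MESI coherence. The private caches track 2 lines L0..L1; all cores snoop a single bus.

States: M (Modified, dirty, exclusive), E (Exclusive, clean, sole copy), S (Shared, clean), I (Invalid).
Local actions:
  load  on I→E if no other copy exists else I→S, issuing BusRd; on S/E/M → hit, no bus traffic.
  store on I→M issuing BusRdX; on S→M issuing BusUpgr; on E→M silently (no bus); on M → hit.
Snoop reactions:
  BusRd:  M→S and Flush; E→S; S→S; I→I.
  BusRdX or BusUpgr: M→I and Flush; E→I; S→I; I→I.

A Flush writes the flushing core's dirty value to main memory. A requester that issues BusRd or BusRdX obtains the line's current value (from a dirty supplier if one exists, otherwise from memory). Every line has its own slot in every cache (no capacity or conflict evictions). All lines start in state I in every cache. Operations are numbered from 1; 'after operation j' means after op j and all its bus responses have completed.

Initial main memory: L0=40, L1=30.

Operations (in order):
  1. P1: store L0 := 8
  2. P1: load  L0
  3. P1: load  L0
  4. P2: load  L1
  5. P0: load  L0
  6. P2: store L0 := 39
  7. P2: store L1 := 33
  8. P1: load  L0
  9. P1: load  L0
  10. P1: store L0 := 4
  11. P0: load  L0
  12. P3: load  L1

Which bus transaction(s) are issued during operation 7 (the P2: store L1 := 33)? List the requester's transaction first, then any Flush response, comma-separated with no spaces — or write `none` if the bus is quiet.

step 1: P1: store L0 := 8  ⟶  IMII  (L0)  txn=BusRdX  M[L0]=40
step 2: P1: load  L0  ⟶  IMII  (L0)  txn=∅  M[L0]=40
step 3: P1: load  L0  ⟶  IMII  (L0)  txn=∅  M[L0]=40
step 4: P2: load  L1  ⟶  IIEI  (L1)  txn=BusRd  M[L1]=30
step 5: P0: load  L0  ⟶  SSII  (L0)  txn=BusRd+Flush  M[L0]=8
step 6: P2: store L0 := 39  ⟶  IIMI  (L0)  txn=BusRdX  M[L0]=8
step 7: P2: store L1 := 33  ⟶  IIMI  (L1)  txn=∅  M[L1]=30
step 8: P1: load  L0  ⟶  ISSI  (L0)  txn=BusRd+Flush  M[L0]=39
step 9: P1: load  L0  ⟶  ISSI  (L0)  txn=∅  M[L0]=39
step 10: P1: store L0 := 4  ⟶  IMII  (L0)  txn=BusUpgr  M[L0]=39
step 11: P0: load  L0  ⟶  SSII  (L0)  txn=BusRd+Flush  M[L0]=4
step 12: P3: load  L1  ⟶  IISS  (L1)  txn=BusRd+Flush  M[L1]=33

bus = none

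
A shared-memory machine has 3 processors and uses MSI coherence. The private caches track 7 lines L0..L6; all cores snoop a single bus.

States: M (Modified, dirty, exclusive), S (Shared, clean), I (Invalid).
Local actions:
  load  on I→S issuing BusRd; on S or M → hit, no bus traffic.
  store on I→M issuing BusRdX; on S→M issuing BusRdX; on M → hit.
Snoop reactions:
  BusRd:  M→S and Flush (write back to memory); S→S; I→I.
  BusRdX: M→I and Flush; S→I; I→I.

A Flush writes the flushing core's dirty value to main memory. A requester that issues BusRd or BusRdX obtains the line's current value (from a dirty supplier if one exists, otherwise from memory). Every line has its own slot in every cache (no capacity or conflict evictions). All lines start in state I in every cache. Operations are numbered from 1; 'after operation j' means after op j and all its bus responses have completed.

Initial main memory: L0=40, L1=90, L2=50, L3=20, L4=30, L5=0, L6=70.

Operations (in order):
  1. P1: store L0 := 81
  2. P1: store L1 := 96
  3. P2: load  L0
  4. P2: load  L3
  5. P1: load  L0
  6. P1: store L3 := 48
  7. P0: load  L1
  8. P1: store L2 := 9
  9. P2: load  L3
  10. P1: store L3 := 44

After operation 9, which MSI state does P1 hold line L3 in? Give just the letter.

1. P1: store L0 := 81  bus=[BusRdX]  L0: P0=I P1=M P2=I  mem[L0]=40
2. P1: store L1 := 96  bus=[BusRdX]  L1: P0=I P1=M P2=I  mem[L1]=90
3. P2: load  L0  bus=[BusRd,Flush]  L0: P0=I P1=S P2=S  mem[L0]=81
4. P2: load  L3  bus=[BusRd]  L3: P0=I P1=I P2=S  mem[L3]=20
5. P1: load  L0  bus=[-]  L0: P0=I P1=S P2=S  mem[L0]=81
6. P1: store L3 := 48  bus=[BusRdX]  L3: P0=I P1=M P2=I  mem[L3]=20
7. P0: load  L1  bus=[BusRd,Flush]  L1: P0=S P1=S P2=I  mem[L1]=96
8. P1: store L2 := 9  bus=[BusRdX]  L2: P0=I P1=M P2=I  mem[L2]=50
9. P2: load  L3  bus=[BusRd,Flush]  L3: P0=I P1=S P2=S  mem[L3]=48
10. P1: store L3 := 44  bus=[BusRdX]  L3: P0=I P1=M P2=I  mem[L3]=48

state = S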